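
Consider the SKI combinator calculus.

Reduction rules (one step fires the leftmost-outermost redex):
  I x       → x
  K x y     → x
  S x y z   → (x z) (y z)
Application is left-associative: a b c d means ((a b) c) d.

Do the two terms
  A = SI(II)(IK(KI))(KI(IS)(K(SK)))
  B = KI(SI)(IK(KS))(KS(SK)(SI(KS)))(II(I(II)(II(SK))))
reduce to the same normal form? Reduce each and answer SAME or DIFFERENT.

Term A:
  start: SI(II)(IK(KI))(KI(IS)(K(SK)))
  step 1: I(IK(KI))(II(IK(KI)))(KI(IS)(K(SK)))
  step 2: IK(KI)(II(IK(KI)))(KI(IS)(K(SK)))
  step 3: K(KI)(II(IK(KI)))(KI(IS)(K(SK)))
  step 4: KI(KI(IS)(K(SK)))
  step 5: I

Term B:
  start: KI(SI)(IK(KS))(KS(SK)(SI(KS)))(II(I(II)(II(SK))))
  step 1: I(IK(KS))(KS(SK)(SI(KS)))(II(I(II)(II(SK))))
  step 2: IK(KS)(KS(SK)(SI(KS)))(II(I(II)(II(SK))))
  step 3: K(KS)(KS(SK)(SI(KS)))(II(I(II)(II(SK))))
  step 4: KS(II(I(II)(II(SK))))
  step 5: S

Answer: DIFFERENT — A ⇓ I, B ⇓ S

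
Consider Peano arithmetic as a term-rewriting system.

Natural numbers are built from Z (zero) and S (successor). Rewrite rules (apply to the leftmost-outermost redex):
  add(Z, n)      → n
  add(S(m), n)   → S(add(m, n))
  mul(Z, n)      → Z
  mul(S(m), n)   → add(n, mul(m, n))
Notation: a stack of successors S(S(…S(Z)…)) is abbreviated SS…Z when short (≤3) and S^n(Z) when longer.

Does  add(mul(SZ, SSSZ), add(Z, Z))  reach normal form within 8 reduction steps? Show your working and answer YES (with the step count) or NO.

Answer: NO — after 8 steps the term is S(S(S(add(mul(Z, SSSZ), add(Z, Z))))), not yet normal

Working:
  start: add(mul(SZ, SSSZ), add(Z, Z))
  [1] add(add(SSSZ, mul(Z, SSSZ)), add(Z, Z))
  [2] add(S(add(SSZ, mul(Z, SSSZ))), add(Z, Z))
  [3] S(add(add(SSZ, mul(Z, SSSZ)), add(Z, Z)))
  [4] S(add(S(add(SZ, mul(Z, SSSZ))), add(Z, Z)))
  [5] S(S(add(add(SZ, mul(Z, SSSZ)), add(Z, Z))))
  [6] S(S(add(S(add(Z, mul(Z, SSSZ))), add(Z, Z))))
  [7] S(S(S(add(add(Z, mul(Z, SSSZ)), add(Z, Z)))))
  [8] S(S(S(add(mul(Z, SSSZ), add(Z, Z)))))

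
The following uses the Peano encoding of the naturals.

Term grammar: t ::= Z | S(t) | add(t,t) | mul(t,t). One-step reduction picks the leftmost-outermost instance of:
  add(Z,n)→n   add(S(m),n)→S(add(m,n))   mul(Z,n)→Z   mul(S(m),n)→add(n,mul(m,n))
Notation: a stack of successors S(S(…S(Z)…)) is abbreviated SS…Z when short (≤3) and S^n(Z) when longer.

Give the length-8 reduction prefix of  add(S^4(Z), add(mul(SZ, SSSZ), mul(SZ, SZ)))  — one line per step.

  start: add(S^4(Z), add(mul(SZ, SSSZ), mul(SZ, SZ)))
  →1  S(add(SSSZ, add(mul(SZ, SSSZ), mul(SZ, SZ))))
  →2  S(S(add(SSZ, add(mul(SZ, SSSZ), mul(SZ, SZ)))))
  →3  S(S(S(add(SZ, add(mul(SZ, SSSZ), mul(SZ, SZ))))))
  →4  S(S(S(S(add(Z, add(mul(SZ, SSSZ), mul(SZ, SZ)))))))
  →5  S(S(S(S(add(mul(SZ, SSSZ), mul(SZ, SZ))))))
  →6  S(S(S(S(add(add(SSSZ, mul(Z, SSSZ)), mul(SZ, SZ))))))
  →7  S(S(S(S(add(S(add(SSZ, mul(Z, SSSZ))), mul(SZ, SZ))))))
  →8  S(S(S(S(S(add(add(SSZ, mul(Z, SSSZ)), mul(SZ, SZ)))))))

Answer: after 8 steps: S(S(S(S(S(add(add(SSZ, mul(Z, SSSZ)), mul(SZ, SZ)))))))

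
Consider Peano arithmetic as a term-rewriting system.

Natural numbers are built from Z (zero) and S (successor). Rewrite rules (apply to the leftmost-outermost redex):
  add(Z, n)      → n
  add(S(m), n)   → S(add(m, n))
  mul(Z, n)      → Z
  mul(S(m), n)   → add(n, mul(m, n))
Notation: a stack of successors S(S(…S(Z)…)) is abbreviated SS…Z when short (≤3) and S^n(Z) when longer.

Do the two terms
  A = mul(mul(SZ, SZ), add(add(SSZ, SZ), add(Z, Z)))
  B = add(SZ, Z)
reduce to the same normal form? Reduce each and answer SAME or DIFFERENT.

Answer: DIFFERENT — A ⇓ SSSZ, B ⇓ SZ

Derivation:
Term A:
  start: mul(mul(SZ, SZ), add(add(SSZ, SZ), add(Z, Z)))
  step 1: mul(add(SZ, mul(Z, SZ)), add(add(SSZ, SZ), add(Z, Z)))
  step 2: mul(S(add(Z, mul(Z, SZ))), add(add(SSZ, SZ), add(Z, Z)))
  step 3: add(add(add(SSZ, SZ), add(Z, Z)), mul(add(Z, mul(Z, SZ)), add(add(SSZ, SZ), add(Z, Z))))
  step 4: add(add(S(add(SZ, SZ)), add(Z, Z)), mul(add(Z, mul(Z, SZ)), add(add(SSZ, SZ), add(Z, Z))))
  step 5: add(S(add(add(SZ, SZ), add(Z, Z))), mul(add(Z, mul(Z, SZ)), add(add(SSZ, SZ), add(Z, Z))))
  step 6: S(add(add(add(SZ, SZ), add(Z, Z)), mul(add(Z, mul(Z, SZ)), add(add(SSZ, SZ), add(Z, Z)))))
  step 7: S(add(add(S(add(Z, SZ)), add(Z, Z)), mul(add(Z, mul(Z, SZ)), add(add(SSZ, SZ), add(Z, Z)))))
  step 8: S(add(S(add(add(Z, SZ), add(Z, Z))), mul(add(Z, mul(Z, SZ)), add(add(SSZ, SZ), add(Z, Z)))))
  step 9: S(S(add(add(add(Z, SZ), add(Z, Z)), mul(add(Z, mul(Z, SZ)), add(add(SSZ, SZ), add(Z, Z))))))
  step 10: S(S(add(add(SZ, add(Z, Z)), mul(add(Z, mul(Z, SZ)), add(add(SSZ, SZ), add(Z, Z))))))
  step 11: S(S(add(S(add(Z, add(Z, Z))), mul(add(Z, mul(Z, SZ)), add(add(SSZ, SZ), add(Z, Z))))))
  step 12: S(S(S(add(add(Z, add(Z, Z)), mul(add(Z, mul(Z, SZ)), add(add(SSZ, SZ), add(Z, Z)))))))
  step 13: S(S(S(add(add(Z, Z), mul(add(Z, mul(Z, SZ)), add(add(SSZ, SZ), add(Z, Z)))))))
  step 14: S(S(S(add(Z, mul(add(Z, mul(Z, SZ)), add(add(SSZ, SZ), add(Z, Z)))))))
  step 15: S(S(S(mul(add(Z, mul(Z, SZ)), add(add(SSZ, SZ), add(Z, Z))))))
  step 16: S(S(S(mul(mul(Z, SZ), add(add(SSZ, SZ), add(Z, Z))))))
  step 17: S(S(S(mul(Z, add(add(SSZ, SZ), add(Z, Z))))))
  step 18: SSSZ

Term B:
  start: add(SZ, Z)
  step 1: S(add(Z, Z))
  step 2: SZ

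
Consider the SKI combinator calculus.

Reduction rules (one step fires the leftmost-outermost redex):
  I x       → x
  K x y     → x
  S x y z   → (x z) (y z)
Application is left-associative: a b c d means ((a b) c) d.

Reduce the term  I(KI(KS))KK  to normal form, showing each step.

  start: I(KI(KS))KK
  →1  KI(KS)KK
  →2  IKK
  →3  KK

Answer: normal form = KK  (in 3 steps)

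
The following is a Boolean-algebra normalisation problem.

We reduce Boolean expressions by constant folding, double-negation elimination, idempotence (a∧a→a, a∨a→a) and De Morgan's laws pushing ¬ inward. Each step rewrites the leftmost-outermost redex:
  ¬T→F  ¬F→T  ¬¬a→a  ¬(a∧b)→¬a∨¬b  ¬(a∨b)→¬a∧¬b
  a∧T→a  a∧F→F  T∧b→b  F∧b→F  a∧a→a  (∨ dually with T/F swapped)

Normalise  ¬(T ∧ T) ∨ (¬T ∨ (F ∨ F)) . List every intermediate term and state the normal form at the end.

  start: ¬(T ∧ T) ∨ (¬T ∨ (F ∨ F))
  step 1: (¬T ∨ ¬T) ∨ (¬T ∨ (F ∨ F))
  step 2: ¬T ∨ (¬T ∨ (F ∨ F))
  step 3: F ∨ (¬T ∨ (F ∨ F))
  step 4: ¬T ∨ (F ∨ F)
  step 5: F ∨ (F ∨ F)
  step 6: F ∨ F
  step 7: F

Answer: normal form = F  (in 7 steps)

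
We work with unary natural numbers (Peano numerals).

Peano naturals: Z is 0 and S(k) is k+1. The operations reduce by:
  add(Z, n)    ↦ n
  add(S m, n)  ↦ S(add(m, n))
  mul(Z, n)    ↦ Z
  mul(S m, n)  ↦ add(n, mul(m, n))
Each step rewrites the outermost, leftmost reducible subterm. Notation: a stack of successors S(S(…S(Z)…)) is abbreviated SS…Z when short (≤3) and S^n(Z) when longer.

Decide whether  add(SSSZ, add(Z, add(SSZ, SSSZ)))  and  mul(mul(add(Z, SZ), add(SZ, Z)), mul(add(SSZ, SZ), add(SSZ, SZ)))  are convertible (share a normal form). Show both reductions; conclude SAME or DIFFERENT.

Answer: DIFFERENT — A ⇓ S^8(Z), B ⇓ S^9(Z)

Working:
Term A:
  start: add(SSSZ, add(Z, add(SSZ, SSSZ)))
  →1  S(add(SSZ, add(Z, add(SSZ, SSSZ))))
  →2  S(S(add(SZ, add(Z, add(SSZ, SSSZ)))))
  →3  S(S(S(add(Z, add(Z, add(SSZ, SSSZ))))))
  →4  S(S(S(add(Z, add(SSZ, SSSZ)))))
  →5  S(S(S(add(SSZ, SSSZ))))
  →6  S(S(S(S(add(SZ, SSSZ)))))
  →7  S(S(S(S(S(add(Z, SSSZ))))))
  →8  S^8(Z)

Term B:
  start: mul(mul(add(Z, SZ), add(SZ, Z)), mul(add(SSZ, SZ), add(SSZ, SZ)))
  →1  mul(mul(SZ, add(SZ, Z)), mul(add(SSZ, SZ), add(SSZ, SZ)))
  →2  mul(add(add(SZ, Z), mul(Z, add(SZ, Z))), mul(add(SSZ, SZ), add(SSZ, SZ)))
  →3  mul(add(S(add(Z, Z)), mul(Z, add(SZ, Z))), mul(add(SSZ, SZ), add(SSZ, SZ)))
  →4  mul(S(add(add(Z, Z), mul(Z, add(SZ, Z)))), mul(add(SSZ, SZ), add(SSZ, SZ)))
  →5  add(mul(add(SSZ, SZ), add(SSZ, SZ)), mul(add(add(Z, Z), mul(Z, add(SZ, Z))), mul(add(SSZ, SZ), add(SSZ, SZ))))
  →6  add(mul(S(add(SZ, SZ)), add(SSZ, SZ)), mul(add(add(Z, Z), mul(Z, add(SZ, Z))), mul(add(SSZ, SZ), add(SSZ, SZ))))
  →7  add(add(add(SSZ, SZ), mul(add(SZ, SZ), add(SSZ, SZ))), mul(add(add(Z, Z), mul(Z, add(SZ, Z))), mul(add(SSZ, SZ), add(SSZ, SZ))))
  →8  add(add(S(add(SZ, SZ)), mul(add(SZ, SZ), add(SSZ, SZ))), mul(add(add(Z, Z), mul(Z, add(SZ, Z))), mul(add(SSZ, SZ), add(SSZ, SZ))))
  →9  add(S(add(add(SZ, SZ), mul(add(SZ, SZ), add(SSZ, SZ)))), mul(add(add(Z, Z), mul(Z, add(SZ, Z))), mul(add(SSZ, SZ), add(SSZ, SZ))))
  →10  S(add(add(add(SZ, SZ), mul(add(SZ, SZ), add(SSZ, SZ))), mul(add(add(Z, Z), mul(Z, add(SZ, Z))), mul(add(SSZ, SZ), add(SSZ, SZ)))))
  →11  S(add(add(S(add(Z, SZ)), mul(add(SZ, SZ), add(SSZ, SZ))), mul(add(add(Z, Z), mul(Z, add(SZ, Z))), mul(add(SSZ, SZ), add(SSZ, SZ)))))
  →12  S(add(S(add(add(Z, SZ), mul(add(SZ, SZ), add(SSZ, SZ)))), mul(add(add(Z, Z), mul(Z, add(SZ, Z))), mul(add(SSZ, SZ), add(SSZ, SZ)))))
  →13  S(S(add(add(add(Z, SZ), mul(add(SZ, SZ), add(SSZ, SZ))), mul(add(add(Z, Z), mul(Z, add(SZ, Z))), mul(add(SSZ, SZ), add(SSZ, SZ))))))
  →14  S(S(add(add(SZ, mul(add(SZ, SZ), add(SSZ, SZ))), mul(add(add(Z, Z), mul(Z, add(SZ, Z))), mul(add(SSZ, SZ), add(SSZ, SZ))))))
  →15  S(S(add(S(add(Z, mul(add(SZ, SZ), add(SSZ, SZ)))), mul(add(add(Z, Z), mul(Z, add(SZ, Z))), mul(add(SSZ, SZ), add(SSZ, SZ))))))
  →16  S(S(S(add(add(Z, mul(add(SZ, SZ), add(SSZ, SZ))), mul(add(add(Z, Z), mul(Z, add(SZ, Z))), mul(add(SSZ, SZ), add(SSZ, SZ)))))))
  →17  S(S(S(add(mul(add(SZ, SZ), add(SSZ, SZ)), mul(add(add(Z, Z), mul(Z, add(SZ, Z))), mul(add(SSZ, SZ), add(SSZ, SZ)))))))
  →18  S(S(S(add(mul(S(add(Z, SZ)), add(SSZ, SZ)), mul(add(add(Z, Z), mul(Z, add(SZ, Z))), mul(add(SSZ, SZ), add(SSZ, SZ)))))))
  →19  S(S(S(add(add(add(SSZ, SZ), mul(add(Z, SZ), add(SSZ, SZ))), mul(add(add(Z, Z), mul(Z, add(SZ, Z))), mul(add(SSZ, SZ), add(SSZ, SZ)))))))
  →20  S(S(S(add(add(S(add(SZ, SZ)), mul(add(Z, SZ), add(SSZ, SZ))), mul(add(add(Z, Z), mul(Z, add(SZ, Z))), mul(add(SSZ, SZ), add(SSZ, SZ)))))))
  →21  S(S(S(add(S(add(add(SZ, SZ), mul(add(Z, SZ), add(SSZ, SZ)))), mul(add(add(Z, Z), mul(Z, add(SZ, Z))), mul(add(SSZ, SZ), add(SSZ, SZ)))))))
  →22  S(S(S(S(add(add(add(SZ, SZ), mul(add(Z, SZ), add(SSZ, SZ))), mul(add(add(Z, Z), mul(Z, add(SZ, Z))), mul(add(SSZ, SZ), add(SSZ, SZ))))))))
  →23  S(S(S(S(add(add(S(add(Z, SZ)), mul(add(Z, SZ), add(SSZ, SZ))), mul(add(add(Z, Z), mul(Z, add(SZ, Z))), mul(add(SSZ, SZ), add(SSZ, SZ))))))))
  →24  S(S(S(S(add(S(add(add(Z, SZ), mul(add(Z, SZ), add(SSZ, SZ)))), mul(add(add(Z, Z), mul(Z, add(SZ, Z))), mul(add(SSZ, SZ), add(SSZ, SZ))))))))
  →25  S(S(S(S(S(add(add(add(Z, SZ), mul(add(Z, SZ), add(SSZ, SZ))), mul(add(add(Z, Z), mul(Z, add(SZ, Z))), mul(add(SSZ, SZ), add(SSZ, SZ)))))))))
  →26  S(S(S(S(S(add(add(SZ, mul(add(Z, SZ), add(SSZ, SZ))), mul(add(add(Z, Z), mul(Z, add(SZ, Z))), mul(add(SSZ, SZ), add(SSZ, SZ)))))))))
  →27  S(S(S(S(S(add(S(add(Z, mul(add(Z, SZ), add(SSZ, SZ)))), mul(add(add(Z, Z), mul(Z, add(SZ, Z))), mul(add(SSZ, SZ), add(SSZ, SZ)))))))))
  →28  S(S(S(S(S(S(add(add(Z, mul(add(Z, SZ), add(SSZ, SZ))), mul(add(add(Z, Z), mul(Z, add(SZ, Z))), mul(add(SSZ, SZ), add(SSZ, SZ))))))))))
  →29  S(S(S(S(S(S(add(mul(add(Z, SZ), add(SSZ, SZ)), mul(add(add(Z, Z), mul(Z, add(SZ, Z))), mul(add(SSZ, SZ), add(SSZ, SZ))))))))))
  →30  S(S(S(S(S(S(add(mul(SZ, add(SSZ, SZ)), mul(add(add(Z, Z), mul(Z, add(SZ, Z))), mul(add(SSZ, SZ), add(SSZ, SZ))))))))))
  →31  S(S(S(S(S(S(add(add(add(SSZ, SZ), mul(Z, add(SSZ, SZ))), mul(add(add(Z, Z), mul(Z, add(SZ, Z))), mul(add(SSZ, SZ), add(SSZ, SZ))))))))))
  →32  S(S(S(S(S(S(add(add(S(add(SZ, SZ)), mul(Z, add(SSZ, SZ))), mul(add(add(Z, Z), mul(Z, add(SZ, Z))), mul(add(SSZ, SZ), add(SSZ, SZ))))))))))
  →33  S(S(S(S(S(S(add(S(add(add(SZ, SZ), mul(Z, add(SSZ, SZ)))), mul(add(add(Z, Z), mul(Z, add(SZ, Z))), mul(add(SSZ, SZ), add(SSZ, SZ))))))))))
  →34  S(S(S(S(S(S(S(add(add(add(SZ, SZ), mul(Z, add(SSZ, SZ))), mul(add(add(Z, Z), mul(Z, add(SZ, Z))), mul(add(SSZ, SZ), add(SSZ, SZ)))))))))))
  →35  S(S(S(S(S(S(S(add(add(S(add(Z, SZ)), mul(Z, add(SSZ, SZ))), mul(add(add(Z, Z), mul(Z, add(SZ, Z))), mul(add(SSZ, SZ), add(SSZ, SZ)))))))))))
  →36  S(S(S(S(S(S(S(add(S(add(add(Z, SZ), mul(Z, add(SSZ, SZ)))), mul(add(add(Z, Z), mul(Z, add(SZ, Z))), mul(add(SSZ, SZ), add(SSZ, SZ)))))))))))
  →37  S(S(S(S(S(S(S(S(add(add(add(Z, SZ), mul(Z, add(SSZ, SZ))), mul(add(add(Z, Z), mul(Z, add(SZ, Z))), mul(add(SSZ, SZ), add(SSZ, SZ))))))))))))
  →38  S(S(S(S(S(S(S(S(add(add(SZ, mul(Z, add(SSZ, SZ))), mul(add(add(Z, Z), mul(Z, add(SZ, Z))), mul(add(SSZ, SZ), add(SSZ, SZ))))))))))))
  →39  S(S(S(S(S(S(S(S(add(S(add(Z, mul(Z, add(SSZ, SZ)))), mul(add(add(Z, Z), mul(Z, add(SZ, Z))), mul(add(SSZ, SZ), add(SSZ, SZ))))))))))))
  →40  S(S(S(S(S(S(S(S(S(add(add(Z, mul(Z, add(SSZ, SZ))), mul(add(add(Z, Z), mul(Z, add(SZ, Z))), mul(add(SSZ, SZ), add(SSZ, SZ)))))))))))))
  →41  S(S(S(S(S(S(S(S(S(add(mul(Z, add(SSZ, SZ)), mul(add(add(Z, Z), mul(Z, add(SZ, Z))), mul(add(SSZ, SZ), add(SSZ, SZ)))))))))))))
  →42  S(S(S(S(S(S(S(S(S(add(Z, mul(add(add(Z, Z), mul(Z, add(SZ, Z))), mul(add(SSZ, SZ), add(SSZ, SZ)))))))))))))
  →43  S(S(S(S(S(S(S(S(S(mul(add(add(Z, Z), mul(Z, add(SZ, Z))), mul(add(SSZ, SZ), add(SSZ, SZ))))))))))))
  →44  S(S(S(S(S(S(S(S(S(mul(add(Z, mul(Z, add(SZ, Z))), mul(add(SSZ, SZ), add(SSZ, SZ))))))))))))
  →45  S(S(S(S(S(S(S(S(S(mul(mul(Z, add(SZ, Z)), mul(add(SSZ, SZ), add(SSZ, SZ))))))))))))
  →46  S(S(S(S(S(S(S(S(S(mul(Z, mul(add(SSZ, SZ), add(SSZ, SZ))))))))))))
  →47  S^9(Z)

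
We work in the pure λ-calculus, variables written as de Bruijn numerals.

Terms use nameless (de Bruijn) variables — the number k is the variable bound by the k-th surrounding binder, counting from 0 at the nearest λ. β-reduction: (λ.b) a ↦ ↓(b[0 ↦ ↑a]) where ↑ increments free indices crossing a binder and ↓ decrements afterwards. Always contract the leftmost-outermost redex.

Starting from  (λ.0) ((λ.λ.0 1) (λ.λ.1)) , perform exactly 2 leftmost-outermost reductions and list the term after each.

  start: (λ.0) ((λ.λ.0 1) (λ.λ.1))
  [1] (λ.λ.0 1) (λ.λ.1)
  [2] λ.0 (λ.λ.1)

Answer: after 2 steps: λ.0 (λ.λ.1)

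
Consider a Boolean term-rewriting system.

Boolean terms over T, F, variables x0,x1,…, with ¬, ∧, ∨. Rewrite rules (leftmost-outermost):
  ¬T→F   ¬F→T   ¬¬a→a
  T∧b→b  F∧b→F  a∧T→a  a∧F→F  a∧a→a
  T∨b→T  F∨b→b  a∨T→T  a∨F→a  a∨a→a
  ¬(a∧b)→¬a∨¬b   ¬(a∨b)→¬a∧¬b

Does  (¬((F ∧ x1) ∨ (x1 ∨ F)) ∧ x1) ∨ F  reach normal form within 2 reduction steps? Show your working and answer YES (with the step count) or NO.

  start: (¬((F ∧ x1) ∨ (x1 ∨ F)) ∧ x1) ∨ F
  [1] ¬((F ∧ x1) ∨ (x1 ∨ F)) ∧ x1
  [2] (¬(F ∧ x1) ∧ ¬(x1 ∨ F)) ∧ x1

Answer: NO — after 2 steps the term is (¬(F ∧ x1) ∧ ¬(x1 ∨ F)) ∧ x1, not yet normal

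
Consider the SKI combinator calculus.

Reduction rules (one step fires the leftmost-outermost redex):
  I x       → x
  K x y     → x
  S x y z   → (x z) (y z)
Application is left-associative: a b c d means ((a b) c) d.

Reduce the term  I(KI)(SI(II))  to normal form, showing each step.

  start: I(KI)(SI(II))
  [1] KI(SI(II))
  [2] I

Answer: normal form = I  (in 2 steps)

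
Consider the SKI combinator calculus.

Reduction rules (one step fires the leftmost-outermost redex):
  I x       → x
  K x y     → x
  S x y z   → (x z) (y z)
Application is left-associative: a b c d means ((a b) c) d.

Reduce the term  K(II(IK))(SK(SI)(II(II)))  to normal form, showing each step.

  start: K(II(IK))(SK(SI)(II(II)))
  [1] II(IK)
  [2] I(IK)
  [3] IK
  [4] K

Answer: normal form = K  (in 4 steps)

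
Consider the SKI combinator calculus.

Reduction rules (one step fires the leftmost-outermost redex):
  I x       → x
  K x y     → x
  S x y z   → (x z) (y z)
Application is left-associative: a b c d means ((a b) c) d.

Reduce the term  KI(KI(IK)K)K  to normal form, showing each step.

Answer: normal form = K  (in 2 steps)

Working:
  start: KI(KI(IK)K)K
  step 1: IK
  step 2: K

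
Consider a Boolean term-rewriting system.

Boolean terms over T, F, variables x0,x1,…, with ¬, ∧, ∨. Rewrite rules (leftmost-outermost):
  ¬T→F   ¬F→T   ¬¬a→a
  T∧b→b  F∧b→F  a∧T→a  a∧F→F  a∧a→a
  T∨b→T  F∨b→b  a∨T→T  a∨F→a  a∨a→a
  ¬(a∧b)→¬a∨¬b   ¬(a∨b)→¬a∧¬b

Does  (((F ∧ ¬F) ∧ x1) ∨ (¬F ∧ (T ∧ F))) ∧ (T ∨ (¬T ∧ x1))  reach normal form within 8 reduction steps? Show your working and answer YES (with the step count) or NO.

  start: (((F ∧ ¬F) ∧ x1) ∨ (¬F ∧ (T ∧ F))) ∧ (T ∨ (¬T ∧ x1))
  step 1: ((F ∧ x1) ∨ (¬F ∧ (T ∧ F))) ∧ (T ∨ (¬T ∧ x1))
  step 2: (F ∨ (¬F ∧ (T ∧ F))) ∧ (T ∨ (¬T ∧ x1))
  step 3: (¬F ∧ (T ∧ F)) ∧ (T ∨ (¬T ∧ x1))
  step 4: (T ∧ (T ∧ F)) ∧ (T ∨ (¬T ∧ x1))
  step 5: (T ∧ F) ∧ (T ∨ (¬T ∧ x1))
  step 6: F ∧ (T ∨ (¬T ∧ x1))
  step 7: F

Answer: YES — reaches normal form F in 7 ≤ 8 steps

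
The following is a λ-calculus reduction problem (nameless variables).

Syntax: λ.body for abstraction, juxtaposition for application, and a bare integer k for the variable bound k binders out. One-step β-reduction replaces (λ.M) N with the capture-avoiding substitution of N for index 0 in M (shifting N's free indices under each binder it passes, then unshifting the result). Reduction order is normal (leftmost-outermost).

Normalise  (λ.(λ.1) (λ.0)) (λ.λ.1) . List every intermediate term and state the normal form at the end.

  start: (λ.(λ.1) (λ.0)) (λ.λ.1)
  step 1: (λ.λ.λ.1) (λ.0)
  step 2: λ.λ.1

Answer: normal form = λ.λ.1  (in 2 steps)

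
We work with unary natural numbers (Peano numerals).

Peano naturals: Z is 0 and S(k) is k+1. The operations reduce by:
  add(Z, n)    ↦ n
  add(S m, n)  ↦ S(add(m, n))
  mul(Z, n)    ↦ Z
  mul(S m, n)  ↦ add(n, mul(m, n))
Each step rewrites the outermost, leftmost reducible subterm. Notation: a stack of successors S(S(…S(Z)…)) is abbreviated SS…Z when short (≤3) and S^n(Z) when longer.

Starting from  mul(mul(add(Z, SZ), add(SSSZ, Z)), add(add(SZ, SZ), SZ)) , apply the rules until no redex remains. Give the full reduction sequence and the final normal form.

  start: mul(mul(add(Z, SZ), add(SSSZ, Z)), add(add(SZ, SZ), SZ))
  step 1: mul(mul(SZ, add(SSSZ, Z)), add(add(SZ, SZ), SZ))
  step 2: mul(add(add(SSSZ, Z), mul(Z, add(SSSZ, Z))), add(add(SZ, SZ), SZ))
  step 3: mul(add(S(add(SSZ, Z)), mul(Z, add(SSSZ, Z))), add(add(SZ, SZ), SZ))
  step 4: mul(S(add(add(SSZ, Z), mul(Z, add(SSSZ, Z)))), add(add(SZ, SZ), SZ))
  step 5: add(add(add(SZ, SZ), SZ), mul(add(add(SSZ, Z), mul(Z, add(SSSZ, Z))), add(add(SZ, SZ), SZ)))
  step 6: add(add(S(add(Z, SZ)), SZ), mul(add(add(SSZ, Z), mul(Z, add(SSSZ, Z))), add(add(SZ, SZ), SZ)))
  step 7: add(S(add(add(Z, SZ), SZ)), mul(add(add(SSZ, Z), mul(Z, add(SSSZ, Z))), add(add(SZ, SZ), SZ)))
  step 8: S(add(add(add(Z, SZ), SZ), mul(add(add(SSZ, Z), mul(Z, add(SSSZ, Z))), add(add(SZ, SZ), SZ))))
  step 9: S(add(add(SZ, SZ), mul(add(add(SSZ, Z), mul(Z, add(SSSZ, Z))), add(add(SZ, SZ), SZ))))
  step 10: S(add(S(add(Z, SZ)), mul(add(add(SSZ, Z), mul(Z, add(SSSZ, Z))), add(add(SZ, SZ), SZ))))
  step 11: S(S(add(add(Z, SZ), mul(add(add(SSZ, Z), mul(Z, add(SSSZ, Z))), add(add(SZ, SZ), SZ)))))
  step 12: S(S(add(SZ, mul(add(add(SSZ, Z), mul(Z, add(SSSZ, Z))), add(add(SZ, SZ), SZ)))))
  step 13: S(S(S(add(Z, mul(add(add(SSZ, Z), mul(Z, add(SSSZ, Z))), add(add(SZ, SZ), SZ))))))
  step 14: S(S(S(mul(add(add(SSZ, Z), mul(Z, add(SSSZ, Z))), add(add(SZ, SZ), SZ)))))
  step 15: S(S(S(mul(add(S(add(SZ, Z)), mul(Z, add(SSSZ, Z))), add(add(SZ, SZ), SZ)))))
  step 16: S(S(S(mul(S(add(add(SZ, Z), mul(Z, add(SSSZ, Z)))), add(add(SZ, SZ), SZ)))))
  step 17: S(S(S(add(add(add(SZ, SZ), SZ), mul(add(add(SZ, Z), mul(Z, add(SSSZ, Z))), add(add(SZ, SZ), SZ))))))
  step 18: S(S(S(add(add(S(add(Z, SZ)), SZ), mul(add(add(SZ, Z), mul(Z, add(SSSZ, Z))), add(add(SZ, SZ), SZ))))))
  step 19: S(S(S(add(S(add(add(Z, SZ), SZ)), mul(add(add(SZ, Z), mul(Z, add(SSSZ, Z))), add(add(SZ, SZ), SZ))))))
  step 20: S(S(S(S(add(add(add(Z, SZ), SZ), mul(add(add(SZ, Z), mul(Z, add(SSSZ, Z))), add(add(SZ, SZ), SZ)))))))
  step 21: S(S(S(S(add(add(SZ, SZ), mul(add(add(SZ, Z), mul(Z, add(SSSZ, Z))), add(add(SZ, SZ), SZ)))))))
  step 22: S(S(S(S(add(S(add(Z, SZ)), mul(add(add(SZ, Z), mul(Z, add(SSSZ, Z))), add(add(SZ, SZ), SZ)))))))
  step 23: S(S(S(S(S(add(add(Z, SZ), mul(add(add(SZ, Z), mul(Z, add(SSSZ, Z))), add(add(SZ, SZ), SZ))))))))
  step 24: S(S(S(S(S(add(SZ, mul(add(add(SZ, Z), mul(Z, add(SSSZ, Z))), add(add(SZ, SZ), SZ))))))))
  step 25: S(S(S(S(S(S(add(Z, mul(add(add(SZ, Z), mul(Z, add(SSSZ, Z))), add(add(SZ, SZ), SZ)))))))))
  step 26: S(S(S(S(S(S(mul(add(add(SZ, Z), mul(Z, add(SSSZ, Z))), add(add(SZ, SZ), SZ))))))))
  step 27: S(S(S(S(S(S(mul(add(S(add(Z, Z)), mul(Z, add(SSSZ, Z))), add(add(SZ, SZ), SZ))))))))
  step 28: S(S(S(S(S(S(mul(S(add(add(Z, Z), mul(Z, add(SSSZ, Z)))), add(add(SZ, SZ), SZ))))))))
  step 29: S(S(S(S(S(S(add(add(add(SZ, SZ), SZ), mul(add(add(Z, Z), mul(Z, add(SSSZ, Z))), add(add(SZ, SZ), SZ)))))))))
  step 30: S(S(S(S(S(S(add(add(S(add(Z, SZ)), SZ), mul(add(add(Z, Z), mul(Z, add(SSSZ, Z))), add(add(SZ, SZ), SZ)))))))))
  step 31: S(S(S(S(S(S(add(S(add(add(Z, SZ), SZ)), mul(add(add(Z, Z), mul(Z, add(SSSZ, Z))), add(add(SZ, SZ), SZ)))))))))
  step 32: S(S(S(S(S(S(S(add(add(add(Z, SZ), SZ), mul(add(add(Z, Z), mul(Z, add(SSSZ, Z))), add(add(SZ, SZ), SZ))))))))))
  step 33: S(S(S(S(S(S(S(add(add(SZ, SZ), mul(add(add(Z, Z), mul(Z, add(SSSZ, Z))), add(add(SZ, SZ), SZ))))))))))
  step 34: S(S(S(S(S(S(S(add(S(add(Z, SZ)), mul(add(add(Z, Z), mul(Z, add(SSSZ, Z))), add(add(SZ, SZ), SZ))))))))))
  step 35: S(S(S(S(S(S(S(S(add(add(Z, SZ), mul(add(add(Z, Z), mul(Z, add(SSSZ, Z))), add(add(SZ, SZ), SZ)))))))))))
  step 36: S(S(S(S(S(S(S(S(add(SZ, mul(add(add(Z, Z), mul(Z, add(SSSZ, Z))), add(add(SZ, SZ), SZ)))))))))))
  step 37: S(S(S(S(S(S(S(S(S(add(Z, mul(add(add(Z, Z), mul(Z, add(SSSZ, Z))), add(add(SZ, SZ), SZ))))))))))))
  step 38: S(S(S(S(S(S(S(S(S(mul(add(add(Z, Z), mul(Z, add(SSSZ, Z))), add(add(SZ, SZ), SZ)))))))))))
  step 39: S(S(S(S(S(S(S(S(S(mul(add(Z, mul(Z, add(SSSZ, Z))), add(add(SZ, SZ), SZ)))))))))))
  step 40: S(S(S(S(S(S(S(S(S(mul(mul(Z, add(SSSZ, Z)), add(add(SZ, SZ), SZ)))))))))))
  step 41: S(S(S(S(S(S(S(S(S(mul(Z, add(add(SZ, SZ), SZ)))))))))))
  step 42: S^9(Z)

Answer: normal form = S^9(Z)  (in 42 steps)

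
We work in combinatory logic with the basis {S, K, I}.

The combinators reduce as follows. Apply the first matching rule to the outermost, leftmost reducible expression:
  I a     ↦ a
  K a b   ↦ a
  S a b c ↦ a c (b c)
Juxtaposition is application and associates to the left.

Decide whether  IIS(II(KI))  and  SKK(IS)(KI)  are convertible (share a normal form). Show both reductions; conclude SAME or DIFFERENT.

Answer: SAME — A ⇓ S(KI), B ⇓ S(KI)

Reduction:
Term A:
  start: IIS(II(KI))
  [1] IS(II(KI))
  [2] S(II(KI))
  [3] S(I(KI))
  [4] S(KI)

Term B:
  start: SKK(IS)(KI)
  [1] K(IS)(K(IS))(KI)
  [2] IS(KI)
  [3] S(KI)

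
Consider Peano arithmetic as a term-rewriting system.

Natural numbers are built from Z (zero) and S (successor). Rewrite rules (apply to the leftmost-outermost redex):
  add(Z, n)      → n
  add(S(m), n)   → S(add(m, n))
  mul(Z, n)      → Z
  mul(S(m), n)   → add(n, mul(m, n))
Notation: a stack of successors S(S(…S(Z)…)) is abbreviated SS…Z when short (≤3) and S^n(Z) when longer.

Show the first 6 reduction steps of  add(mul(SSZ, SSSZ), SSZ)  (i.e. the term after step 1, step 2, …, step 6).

Answer: after 6 steps: S(S(add(S(add(Z, mul(SZ, SSSZ))), SSZ)))

Reduction:
  start: add(mul(SSZ, SSSZ), SSZ)
  step 1: add(add(SSSZ, mul(SZ, SSSZ)), SSZ)
  step 2: add(S(add(SSZ, mul(SZ, SSSZ))), SSZ)
  step 3: S(add(add(SSZ, mul(SZ, SSSZ)), SSZ))
  step 4: S(add(S(add(SZ, mul(SZ, SSSZ))), SSZ))
  step 5: S(S(add(add(SZ, mul(SZ, SSSZ)), SSZ)))
  step 6: S(S(add(S(add(Z, mul(SZ, SSSZ))), SSZ)))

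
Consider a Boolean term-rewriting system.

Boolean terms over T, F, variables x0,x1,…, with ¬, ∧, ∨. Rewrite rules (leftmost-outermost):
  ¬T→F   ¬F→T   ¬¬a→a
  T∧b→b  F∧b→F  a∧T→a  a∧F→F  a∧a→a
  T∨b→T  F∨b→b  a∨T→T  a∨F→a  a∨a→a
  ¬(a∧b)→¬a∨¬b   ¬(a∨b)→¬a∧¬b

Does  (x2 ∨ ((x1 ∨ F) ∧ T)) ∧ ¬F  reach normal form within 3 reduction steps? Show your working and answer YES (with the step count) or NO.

  start: (x2 ∨ ((x1 ∨ F) ∧ T)) ∧ ¬F
  step 1: (x2 ∨ (x1 ∨ F)) ∧ ¬F
  step 2: (x2 ∨ x1) ∧ ¬F
  step 3: (x2 ∨ x1) ∧ T

Answer: NO — after 3 steps the term is (x2 ∨ x1) ∧ T, not yet normal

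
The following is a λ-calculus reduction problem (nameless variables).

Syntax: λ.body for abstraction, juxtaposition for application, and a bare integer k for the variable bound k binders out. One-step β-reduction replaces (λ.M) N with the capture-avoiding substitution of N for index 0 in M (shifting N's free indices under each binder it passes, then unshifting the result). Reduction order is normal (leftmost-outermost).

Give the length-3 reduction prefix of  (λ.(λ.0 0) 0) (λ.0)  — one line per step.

Answer: after 3 steps: λ.0

Working:
  start: (λ.(λ.0 0) 0) (λ.0)
  [1] (λ.0 0) (λ.0)
  [2] (λ.0) (λ.0)
  [3] λ.0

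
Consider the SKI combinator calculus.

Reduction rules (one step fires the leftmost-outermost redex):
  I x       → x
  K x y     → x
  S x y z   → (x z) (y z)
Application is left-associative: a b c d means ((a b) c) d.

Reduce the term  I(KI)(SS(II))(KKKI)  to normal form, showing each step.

  start: I(KI)(SS(II))(KKKI)
  →1  KI(SS(II))(KKKI)
  →2  I(KKKI)
  →3  KKKI
  →4  KI

Answer: normal form = KI  (in 4 steps)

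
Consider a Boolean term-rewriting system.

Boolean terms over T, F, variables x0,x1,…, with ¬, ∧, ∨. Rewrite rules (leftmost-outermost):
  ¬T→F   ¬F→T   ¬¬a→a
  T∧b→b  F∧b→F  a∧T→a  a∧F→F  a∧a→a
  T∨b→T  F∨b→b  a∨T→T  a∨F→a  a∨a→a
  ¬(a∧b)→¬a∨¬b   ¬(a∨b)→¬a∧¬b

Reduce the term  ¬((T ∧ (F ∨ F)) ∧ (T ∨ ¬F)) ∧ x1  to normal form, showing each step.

Answer: normal form = x1  (in 9 steps)

Derivation:
  start: ¬((T ∧ (F ∨ F)) ∧ (T ∨ ¬F)) ∧ x1
  →1  (¬(T ∧ (F ∨ F)) ∨ ¬(T ∨ ¬F)) ∧ x1
  →2  ((¬T ∨ ¬(F ∨ F)) ∨ ¬(T ∨ ¬F)) ∧ x1
  →3  ((F ∨ ¬(F ∨ F)) ∨ ¬(T ∨ ¬F)) ∧ x1
  →4  (¬(F ∨ F) ∨ ¬(T ∨ ¬F)) ∧ x1
  →5  ((¬F ∧ ¬F) ∨ ¬(T ∨ ¬F)) ∧ x1
  →6  (¬F ∨ ¬(T ∨ ¬F)) ∧ x1
  →7  (T ∨ ¬(T ∨ ¬F)) ∧ x1
  →8  T ∧ x1
  →9  x1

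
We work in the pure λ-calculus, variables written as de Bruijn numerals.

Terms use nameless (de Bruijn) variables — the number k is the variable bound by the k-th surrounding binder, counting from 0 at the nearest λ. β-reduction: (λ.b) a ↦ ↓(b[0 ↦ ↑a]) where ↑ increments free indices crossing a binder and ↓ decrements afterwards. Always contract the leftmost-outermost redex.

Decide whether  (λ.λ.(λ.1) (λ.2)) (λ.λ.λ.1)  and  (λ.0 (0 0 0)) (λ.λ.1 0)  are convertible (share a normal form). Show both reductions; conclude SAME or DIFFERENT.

Answer: DIFFERENT — A ⇓ λ.0, B ⇓ λ.λ.1 0

Reduction:
Term A:
  start: (λ.λ.(λ.1) (λ.2)) (λ.λ.λ.1)
  [1] λ.(λ.1) (λ.λ.λ.λ.1)
  [2] λ.0

Term B:
  start: (λ.0 (0 0 0)) (λ.λ.1 0)
  [1] (λ.λ.1 0) ((λ.λ.1 0) (λ.λ.1 0) (λ.λ.1 0))
  [2] λ.(λ.λ.1 0) (λ.λ.1 0) (λ.λ.1 0) 0
  [3] λ.(λ.(λ.λ.1 0) 0) (λ.λ.1 0) 0
  [4] λ.(λ.λ.1 0) (λ.λ.1 0) 0
  [5] λ.(λ.(λ.λ.1 0) 0) 0
  [6] λ.(λ.λ.1 0) 0
  [7] λ.λ.1 0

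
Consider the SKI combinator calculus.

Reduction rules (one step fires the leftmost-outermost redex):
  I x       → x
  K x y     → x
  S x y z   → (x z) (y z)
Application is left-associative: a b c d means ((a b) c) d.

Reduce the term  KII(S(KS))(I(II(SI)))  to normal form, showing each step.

Answer: normal form = S(KS)(SI)  (in 5 steps)

Reduction:
  start: KII(S(KS))(I(II(SI)))
  [1] I(S(KS))(I(II(SI)))
  [2] S(KS)(I(II(SI)))
  [3] S(KS)(II(SI))
  [4] S(KS)(I(SI))
  [5] S(KS)(SI)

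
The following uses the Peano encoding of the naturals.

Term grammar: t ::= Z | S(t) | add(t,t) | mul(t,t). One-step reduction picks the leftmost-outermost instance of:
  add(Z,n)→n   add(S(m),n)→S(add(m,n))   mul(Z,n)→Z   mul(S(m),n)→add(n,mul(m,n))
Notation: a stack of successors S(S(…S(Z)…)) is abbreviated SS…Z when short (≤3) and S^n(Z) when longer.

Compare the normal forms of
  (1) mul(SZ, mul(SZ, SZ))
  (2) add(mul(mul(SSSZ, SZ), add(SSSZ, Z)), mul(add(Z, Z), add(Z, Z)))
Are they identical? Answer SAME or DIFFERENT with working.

Term A:
  start: mul(SZ, mul(SZ, SZ))
  step 1: add(mul(SZ, SZ), mul(Z, mul(SZ, SZ)))
  step 2: add(add(SZ, mul(Z, SZ)), mul(Z, mul(SZ, SZ)))
  step 3: add(S(add(Z, mul(Z, SZ))), mul(Z, mul(SZ, SZ)))
  step 4: S(add(add(Z, mul(Z, SZ)), mul(Z, mul(SZ, SZ))))
  step 5: S(add(mul(Z, SZ), mul(Z, mul(SZ, SZ))))
  step 6: S(add(Z, mul(Z, mul(SZ, SZ))))
  step 7: S(mul(Z, mul(SZ, SZ)))
  step 8: SZ

Term B:
  start: add(mul(mul(SSSZ, SZ), add(SSSZ, Z)), mul(add(Z, Z), add(Z, Z)))
  step 1: add(mul(add(SZ, mul(SSZ, SZ)), add(SSSZ, Z)), mul(add(Z, Z), add(Z, Z)))
  step 2: add(mul(S(add(Z, mul(SSZ, SZ))), add(SSSZ, Z)), mul(add(Z, Z), add(Z, Z)))
  step 3: add(add(add(SSSZ, Z), mul(add(Z, mul(SSZ, SZ)), add(SSSZ, Z))), mul(add(Z, Z), add(Z, Z)))
  step 4: add(add(S(add(SSZ, Z)), mul(add(Z, mul(SSZ, SZ)), add(SSSZ, Z))), mul(add(Z, Z), add(Z, Z)))
  step 5: add(S(add(add(SSZ, Z), mul(add(Z, mul(SSZ, SZ)), add(SSSZ, Z)))), mul(add(Z, Z), add(Z, Z)))
  step 6: S(add(add(add(SSZ, Z), mul(add(Z, mul(SSZ, SZ)), add(SSSZ, Z))), mul(add(Z, Z), add(Z, Z))))
  step 7: S(add(add(S(add(SZ, Z)), mul(add(Z, mul(SSZ, SZ)), add(SSSZ, Z))), mul(add(Z, Z), add(Z, Z))))
  step 8: S(add(S(add(add(SZ, Z), mul(add(Z, mul(SSZ, SZ)), add(SSSZ, Z)))), mul(add(Z, Z), add(Z, Z))))
  step 9: S(S(add(add(add(SZ, Z), mul(add(Z, mul(SSZ, SZ)), add(SSSZ, Z))), mul(add(Z, Z), add(Z, Z)))))
  step 10: S(S(add(add(S(add(Z, Z)), mul(add(Z, mul(SSZ, SZ)), add(SSSZ, Z))), mul(add(Z, Z), add(Z, Z)))))
  step 11: S(S(add(S(add(add(Z, Z), mul(add(Z, mul(SSZ, SZ)), add(SSSZ, Z)))), mul(add(Z, Z), add(Z, Z)))))
  step 12: S(S(S(add(add(add(Z, Z), mul(add(Z, mul(SSZ, SZ)), add(SSSZ, Z))), mul(add(Z, Z), add(Z, Z))))))
  step 13: S(S(S(add(add(Z, mul(add(Z, mul(SSZ, SZ)), add(SSSZ, Z))), mul(add(Z, Z), add(Z, Z))))))
  step 14: S(S(S(add(mul(add(Z, mul(SSZ, SZ)), add(SSSZ, Z)), mul(add(Z, Z), add(Z, Z))))))
  step 15: S(S(S(add(mul(mul(SSZ, SZ), add(SSSZ, Z)), mul(add(Z, Z), add(Z, Z))))))
  step 16: S(S(S(add(mul(add(SZ, mul(SZ, SZ)), add(SSSZ, Z)), mul(add(Z, Z), add(Z, Z))))))
  step 17: S(S(S(add(mul(S(add(Z, mul(SZ, SZ))), add(SSSZ, Z)), mul(add(Z, Z), add(Z, Z))))))
  step 18: S(S(S(add(add(add(SSSZ, Z), mul(add(Z, mul(SZ, SZ)), add(SSSZ, Z))), mul(add(Z, Z), add(Z, Z))))))
  step 19: S(S(S(add(add(S(add(SSZ, Z)), mul(add(Z, mul(SZ, SZ)), add(SSSZ, Z))), mul(add(Z, Z), add(Z, Z))))))
  step 20: S(S(S(add(S(add(add(SSZ, Z), mul(add(Z, mul(SZ, SZ)), add(SSSZ, Z)))), mul(add(Z, Z), add(Z, Z))))))
  step 21: S(S(S(S(add(add(add(SSZ, Z), mul(add(Z, mul(SZ, SZ)), add(SSSZ, Z))), mul(add(Z, Z), add(Z, Z)))))))
  step 22: S(S(S(S(add(add(S(add(SZ, Z)), mul(add(Z, mul(SZ, SZ)), add(SSSZ, Z))), mul(add(Z, Z), add(Z, Z)))))))
  step 23: S(S(S(S(add(S(add(add(SZ, Z), mul(add(Z, mul(SZ, SZ)), add(SSSZ, Z)))), mul(add(Z, Z), add(Z, Z)))))))
  step 24: S(S(S(S(S(add(add(add(SZ, Z), mul(add(Z, mul(SZ, SZ)), add(SSSZ, Z))), mul(add(Z, Z), add(Z, Z))))))))
  step 25: S(S(S(S(S(add(add(S(add(Z, Z)), mul(add(Z, mul(SZ, SZ)), add(SSSZ, Z))), mul(add(Z, Z), add(Z, Z))))))))
  step 26: S(S(S(S(S(add(S(add(add(Z, Z), mul(add(Z, mul(SZ, SZ)), add(SSSZ, Z)))), mul(add(Z, Z), add(Z, Z))))))))
  step 27: S(S(S(S(S(S(add(add(add(Z, Z), mul(add(Z, mul(SZ, SZ)), add(SSSZ, Z))), mul(add(Z, Z), add(Z, Z)))))))))
  step 28: S(S(S(S(S(S(add(add(Z, mul(add(Z, mul(SZ, SZ)), add(SSSZ, Z))), mul(add(Z, Z), add(Z, Z)))))))))
  step 29: S(S(S(S(S(S(add(mul(add(Z, mul(SZ, SZ)), add(SSSZ, Z)), mul(add(Z, Z), add(Z, Z)))))))))
  step 30: S(S(S(S(S(S(add(mul(mul(SZ, SZ), add(SSSZ, Z)), mul(add(Z, Z), add(Z, Z)))))))))
  step 31: S(S(S(S(S(S(add(mul(add(SZ, mul(Z, SZ)), add(SSSZ, Z)), mul(add(Z, Z), add(Z, Z)))))))))
  step 32: S(S(S(S(S(S(add(mul(S(add(Z, mul(Z, SZ))), add(SSSZ, Z)), mul(add(Z, Z), add(Z, Z)))))))))
  step 33: S(S(S(S(S(S(add(add(add(SSSZ, Z), mul(add(Z, mul(Z, SZ)), add(SSSZ, Z))), mul(add(Z, Z), add(Z, Z)))))))))
  step 34: S(S(S(S(S(S(add(add(S(add(SSZ, Z)), mul(add(Z, mul(Z, SZ)), add(SSSZ, Z))), mul(add(Z, Z), add(Z, Z)))))))))
  step 35: S(S(S(S(S(S(add(S(add(add(SSZ, Z), mul(add(Z, mul(Z, SZ)), add(SSSZ, Z)))), mul(add(Z, Z), add(Z, Z)))))))))
  step 36: S(S(S(S(S(S(S(add(add(add(SSZ, Z), mul(add(Z, mul(Z, SZ)), add(SSSZ, Z))), mul(add(Z, Z), add(Z, Z))))))))))
  step 37: S(S(S(S(S(S(S(add(add(S(add(SZ, Z)), mul(add(Z, mul(Z, SZ)), add(SSSZ, Z))), mul(add(Z, Z), add(Z, Z))))))))))
  step 38: S(S(S(S(S(S(S(add(S(add(add(SZ, Z), mul(add(Z, mul(Z, SZ)), add(SSSZ, Z)))), mul(add(Z, Z), add(Z, Z))))))))))
  step 39: S(S(S(S(S(S(S(S(add(add(add(SZ, Z), mul(add(Z, mul(Z, SZ)), add(SSSZ, Z))), mul(add(Z, Z), add(Z, Z)))))))))))
  step 40: S(S(S(S(S(S(S(S(add(add(S(add(Z, Z)), mul(add(Z, mul(Z, SZ)), add(SSSZ, Z))), mul(add(Z, Z), add(Z, Z)))))))))))
  step 41: S(S(S(S(S(S(S(S(add(S(add(add(Z, Z), mul(add(Z, mul(Z, SZ)), add(SSSZ, Z)))), mul(add(Z, Z), add(Z, Z)))))))))))
  step 42: S(S(S(S(S(S(S(S(S(add(add(add(Z, Z), mul(add(Z, mul(Z, SZ)), add(SSSZ, Z))), mul(add(Z, Z), add(Z, Z))))))))))))
  step 43: S(S(S(S(S(S(S(S(S(add(add(Z, mul(add(Z, mul(Z, SZ)), add(SSSZ, Z))), mul(add(Z, Z), add(Z, Z))))))))))))
  step 44: S(S(S(S(S(S(S(S(S(add(mul(add(Z, mul(Z, SZ)), add(SSSZ, Z)), mul(add(Z, Z), add(Z, Z))))))))))))
  step 45: S(S(S(S(S(S(S(S(S(add(mul(mul(Z, SZ), add(SSSZ, Z)), mul(add(Z, Z), add(Z, Z))))))))))))
  step 46: S(S(S(S(S(S(S(S(S(add(mul(Z, add(SSSZ, Z)), mul(add(Z, Z), add(Z, Z))))))))))))
  step 47: S(S(S(S(S(S(S(S(S(add(Z, mul(add(Z, Z), add(Z, Z))))))))))))
  step 48: S(S(S(S(S(S(S(S(S(mul(add(Z, Z), add(Z, Z)))))))))))
  step 49: S(S(S(S(S(S(S(S(S(mul(Z, add(Z, Z)))))))))))
  step 50: S^9(Z)

Answer: DIFFERENT — A ⇓ SZ, B ⇓ S^9(Z)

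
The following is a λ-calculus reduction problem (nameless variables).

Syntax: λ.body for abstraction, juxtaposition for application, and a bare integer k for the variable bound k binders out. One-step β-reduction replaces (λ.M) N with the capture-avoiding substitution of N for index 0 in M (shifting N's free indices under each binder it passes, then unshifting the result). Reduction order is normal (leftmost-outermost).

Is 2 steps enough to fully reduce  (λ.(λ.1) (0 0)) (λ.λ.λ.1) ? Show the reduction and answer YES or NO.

Answer: YES — reaches normal form λ.λ.λ.1 in 2 ≤ 2 steps

Working:
  start: (λ.(λ.1) (0 0)) (λ.λ.λ.1)
  [1] (λ.λ.λ.λ.1) ((λ.λ.λ.1) (λ.λ.λ.1))
  [2] λ.λ.λ.1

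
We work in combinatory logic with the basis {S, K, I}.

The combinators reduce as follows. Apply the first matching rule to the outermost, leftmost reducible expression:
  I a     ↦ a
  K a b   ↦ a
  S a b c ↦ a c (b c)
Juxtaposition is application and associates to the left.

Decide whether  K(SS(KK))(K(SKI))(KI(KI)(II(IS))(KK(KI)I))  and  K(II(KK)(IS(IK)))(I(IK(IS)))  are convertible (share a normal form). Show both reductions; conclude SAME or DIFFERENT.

Answer: DIFFERENT — A ⇓ S(S(KI))K, B ⇓ K

Derivation:
Term A:
  start: K(SS(KK))(K(SKI))(KI(KI)(II(IS))(KK(KI)I))
  [1] SS(KK)(KI(KI)(II(IS))(KK(KI)I))
  [2] S(KI(KI)(II(IS))(KK(KI)I))(KK(KI(KI)(II(IS))(KK(KI)I)))
  [3] S(I(II(IS))(KK(KI)I))(KK(KI(KI)(II(IS))(KK(KI)I)))
  [4] S(II(IS)(KK(KI)I))(KK(KI(KI)(II(IS))(KK(KI)I)))
  [5] S(I(IS)(KK(KI)I))(KK(KI(KI)(II(IS))(KK(KI)I)))
  [6] S(IS(KK(KI)I))(KK(KI(KI)(II(IS))(KK(KI)I)))
  [7] S(S(KK(KI)I))(KK(KI(KI)(II(IS))(KK(KI)I)))
  [8] S(S(KI))(KK(KI(KI)(II(IS))(KK(KI)I)))
  [9] S(S(KI))K

Term B:
  start: K(II(KK)(IS(IK)))(I(IK(IS)))
  [1] II(KK)(IS(IK))
  [2] I(KK)(IS(IK))
  [3] KK(IS(IK))
  [4] K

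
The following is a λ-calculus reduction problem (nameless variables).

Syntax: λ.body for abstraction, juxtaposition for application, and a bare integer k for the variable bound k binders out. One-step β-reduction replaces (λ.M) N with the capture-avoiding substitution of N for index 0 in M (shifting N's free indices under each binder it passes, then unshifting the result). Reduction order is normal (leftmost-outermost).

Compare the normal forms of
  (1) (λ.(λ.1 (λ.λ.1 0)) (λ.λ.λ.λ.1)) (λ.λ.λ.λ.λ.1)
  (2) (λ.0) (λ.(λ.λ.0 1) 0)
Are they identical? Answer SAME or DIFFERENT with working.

Answer: DIFFERENT — A ⇓ λ.λ.λ.λ.1, B ⇓ λ.λ.0 1

Derivation:
Term A:
  start: (λ.(λ.1 (λ.λ.1 0)) (λ.λ.λ.λ.1)) (λ.λ.λ.λ.λ.1)
  step 1: (λ.(λ.λ.λ.λ.λ.1) (λ.λ.1 0)) (λ.λ.λ.λ.1)
  step 2: (λ.λ.λ.λ.λ.1) (λ.λ.1 0)
  step 3: λ.λ.λ.λ.1

Term B:
  start: (λ.0) (λ.(λ.λ.0 1) 0)
  step 1: λ.(λ.λ.0 1) 0
  step 2: λ.λ.0 1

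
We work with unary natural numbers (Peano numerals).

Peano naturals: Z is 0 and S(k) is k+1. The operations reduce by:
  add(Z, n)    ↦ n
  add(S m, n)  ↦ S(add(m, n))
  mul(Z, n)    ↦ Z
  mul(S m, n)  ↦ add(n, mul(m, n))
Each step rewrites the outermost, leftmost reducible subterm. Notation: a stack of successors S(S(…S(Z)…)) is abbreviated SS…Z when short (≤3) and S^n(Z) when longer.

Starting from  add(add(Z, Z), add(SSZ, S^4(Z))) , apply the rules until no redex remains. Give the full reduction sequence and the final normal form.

Answer: normal form = S^6(Z)  (in 5 steps)

Derivation:
  start: add(add(Z, Z), add(SSZ, S^4(Z)))
  [1] add(Z, add(SSZ, S^4(Z)))
  [2] add(SSZ, S^4(Z))
  [3] S(add(SZ, S^4(Z)))
  [4] S(S(add(Z, S^4(Z))))
  [5] S^6(Z)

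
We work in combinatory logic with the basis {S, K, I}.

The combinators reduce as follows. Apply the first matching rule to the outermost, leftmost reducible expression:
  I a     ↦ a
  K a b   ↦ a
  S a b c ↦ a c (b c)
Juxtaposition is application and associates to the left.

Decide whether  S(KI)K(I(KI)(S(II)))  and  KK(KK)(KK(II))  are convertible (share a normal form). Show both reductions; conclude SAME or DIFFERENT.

Term A:
  start: S(KI)K(I(KI)(S(II)))
  →1  KI(I(KI)(S(II)))(K(I(KI)(S(II))))
  →2  I(K(I(KI)(S(II))))
  →3  K(I(KI)(S(II)))
  →4  K(KI(S(II)))
  →5  KI

Term B:
  start: KK(KK)(KK(II))
  →1  K(KK(II))
  →2  KK

Answer: DIFFERENT — A ⇓ KI, B ⇓ KK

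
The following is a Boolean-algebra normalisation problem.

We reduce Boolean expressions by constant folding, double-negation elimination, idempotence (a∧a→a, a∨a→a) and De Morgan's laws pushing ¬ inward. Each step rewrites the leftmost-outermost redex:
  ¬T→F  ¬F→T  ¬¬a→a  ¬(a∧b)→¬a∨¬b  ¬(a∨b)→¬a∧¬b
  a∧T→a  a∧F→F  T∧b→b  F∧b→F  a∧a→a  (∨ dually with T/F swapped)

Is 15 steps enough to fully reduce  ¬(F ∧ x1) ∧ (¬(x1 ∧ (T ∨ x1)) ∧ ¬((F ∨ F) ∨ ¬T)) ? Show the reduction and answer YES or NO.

Answer: NO — after 15 steps the term is ¬x1 ∧ T, not yet normal

Reduction:
  start: ¬(F ∧ x1) ∧ (¬(x1 ∧ (T ∨ x1)) ∧ ¬((F ∨ F) ∨ ¬T))
  [1] (¬F ∨ ¬x1) ∧ (¬(x1 ∧ (T ∨ x1)) ∧ ¬((F ∨ F) ∨ ¬T))
  [2] (T ∨ ¬x1) ∧ (¬(x1 ∧ (T ∨ x1)) ∧ ¬((F ∨ F) ∨ ¬T))
  [3] T ∧ (¬(x1 ∧ (T ∨ x1)) ∧ ¬((F ∨ F) ∨ ¬T))
  [4] ¬(x1 ∧ (T ∨ x1)) ∧ ¬((F ∨ F) ∨ ¬T)
  [5] (¬x1 ∨ ¬(T ∨ x1)) ∧ ¬((F ∨ F) ∨ ¬T)
  [6] (¬x1 ∨ (¬T ∧ ¬x1)) ∧ ¬((F ∨ F) ∨ ¬T)
  [7] (¬x1 ∨ (F ∧ ¬x1)) ∧ ¬((F ∨ F) ∨ ¬T)
  [8] (¬x1 ∨ F) ∧ ¬((F ∨ F) ∨ ¬T)
  [9] ¬x1 ∧ ¬((F ∨ F) ∨ ¬T)
  [10] ¬x1 ∧ (¬(F ∨ F) ∧ ¬¬T)
  [11] ¬x1 ∧ ((¬F ∧ ¬F) ∧ ¬¬T)
  [12] ¬x1 ∧ (¬F ∧ ¬¬T)
  [13] ¬x1 ∧ (T ∧ ¬¬T)
  [14] ¬x1 ∧ ¬¬T
  [15] ¬x1 ∧ T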